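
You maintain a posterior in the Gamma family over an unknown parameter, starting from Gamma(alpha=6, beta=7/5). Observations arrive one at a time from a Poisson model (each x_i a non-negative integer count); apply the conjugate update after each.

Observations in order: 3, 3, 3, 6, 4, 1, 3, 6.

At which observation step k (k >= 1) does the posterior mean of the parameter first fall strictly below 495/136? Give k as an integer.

obs 1: x=3 → posterior Gamma(9, 12/5)
obs 2: x=3 → posterior Gamma(12, 17/5)
obs 3: x=3 → posterior Gamma(15, 22/5)
obs 4: x=6 → posterior Gamma(21, 27/5)
obs 5: x=4 → posterior Gamma(25, 32/5)
obs 6: x=1 → posterior Gamma(26, 37/5)
obs 7: x=3 → posterior Gamma(29, 42/5)
obs 8: x=6 → posterior Gamma(35, 47/5)

k = 2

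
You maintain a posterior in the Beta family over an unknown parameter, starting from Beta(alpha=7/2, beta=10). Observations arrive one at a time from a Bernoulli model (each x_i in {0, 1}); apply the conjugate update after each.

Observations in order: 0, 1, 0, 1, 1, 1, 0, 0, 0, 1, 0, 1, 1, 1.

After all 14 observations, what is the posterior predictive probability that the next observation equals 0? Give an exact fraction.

obs 1: x=0 → posterior Beta(7/2, 11)
obs 2: x=1 → posterior Beta(9/2, 11)
obs 3: x=0 → posterior Beta(9/2, 12)
obs 4: x=1 → posterior Beta(11/2, 12)
obs 5: x=1 → posterior Beta(13/2, 12)
obs 6: x=1 → posterior Beta(15/2, 12)
obs 7: x=0 → posterior Beta(15/2, 13)
obs 8: x=0 → posterior Beta(15/2, 14)
obs 9: x=0 → posterior Beta(15/2, 15)
obs 10: x=1 → posterior Beta(17/2, 15)
obs 11: x=0 → posterior Beta(17/2, 16)
obs 12: x=1 → posterior Beta(19/2, 16)
obs 13: x=1 → posterior Beta(21/2, 16)
obs 14: x=1 → posterior Beta(23/2, 16)

32/55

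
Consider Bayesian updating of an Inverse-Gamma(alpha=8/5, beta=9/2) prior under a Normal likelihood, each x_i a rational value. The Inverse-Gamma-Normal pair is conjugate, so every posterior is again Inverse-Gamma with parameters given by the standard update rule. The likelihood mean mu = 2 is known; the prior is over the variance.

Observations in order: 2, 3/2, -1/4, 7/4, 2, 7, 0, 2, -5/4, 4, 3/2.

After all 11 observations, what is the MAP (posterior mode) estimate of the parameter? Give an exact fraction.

obs 1: x=2 → posterior Inverse-Gamma(21/10, 9/2)
obs 2: x=3/2 → posterior Inverse-Gamma(13/5, 37/8)
obs 3: x=-1/4 → posterior Inverse-Gamma(31/10, 229/32)
obs 4: x=7/4 → posterior Inverse-Gamma(18/5, 115/16)
obs 5: x=2 → posterior Inverse-Gamma(41/10, 115/16)
obs 6: x=7 → posterior Inverse-Gamma(23/5, 315/16)
obs 7: x=0 → posterior Inverse-Gamma(51/10, 347/16)
obs 8: x=2 → posterior Inverse-Gamma(28/5, 347/16)
obs 9: x=-5/4 → posterior Inverse-Gamma(61/10, 863/32)
obs 10: x=4 → posterior Inverse-Gamma(33/5, 927/32)
obs 11: x=3/2 → posterior Inverse-Gamma(71/10, 931/32)

4655/1296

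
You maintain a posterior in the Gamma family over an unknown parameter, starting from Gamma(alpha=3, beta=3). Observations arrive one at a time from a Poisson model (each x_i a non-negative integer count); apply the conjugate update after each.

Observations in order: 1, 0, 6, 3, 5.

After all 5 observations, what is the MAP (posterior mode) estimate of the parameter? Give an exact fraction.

obs 1: x=1 → posterior Gamma(4, 4)
obs 2: x=0 → posterior Gamma(4, 5)
obs 3: x=6 → posterior Gamma(10, 6)
obs 4: x=3 → posterior Gamma(13, 7)
obs 5: x=5 → posterior Gamma(18, 8)

17/8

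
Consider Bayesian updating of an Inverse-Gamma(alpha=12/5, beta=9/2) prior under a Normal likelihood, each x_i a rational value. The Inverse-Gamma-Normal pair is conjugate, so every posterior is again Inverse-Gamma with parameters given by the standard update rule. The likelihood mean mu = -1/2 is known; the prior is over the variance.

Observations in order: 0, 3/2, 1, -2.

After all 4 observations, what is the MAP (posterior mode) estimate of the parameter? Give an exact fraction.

obs 1: x=0 → posterior Inverse-Gamma(29/10, 37/8)
obs 2: x=3/2 → posterior Inverse-Gamma(17/5, 53/8)
obs 3: x=1 → posterior Inverse-Gamma(39/10, 31/4)
obs 4: x=-2 → posterior Inverse-Gamma(22/5, 71/8)

355/216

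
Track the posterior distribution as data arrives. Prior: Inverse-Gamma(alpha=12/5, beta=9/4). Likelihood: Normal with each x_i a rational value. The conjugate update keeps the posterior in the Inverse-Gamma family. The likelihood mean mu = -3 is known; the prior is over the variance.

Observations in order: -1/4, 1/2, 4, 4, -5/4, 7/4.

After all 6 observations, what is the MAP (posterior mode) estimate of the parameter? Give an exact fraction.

obs 1: x=-1/4 → posterior Inverse-Gamma(29/10, 193/32)
obs 2: x=1/2 → posterior Inverse-Gamma(17/5, 389/32)
obs 3: x=4 → posterior Inverse-Gamma(39/10, 1173/32)
obs 4: x=4 → posterior Inverse-Gamma(22/5, 1957/32)
obs 5: x=-5/4 → posterior Inverse-Gamma(49/10, 1003/16)
obs 6: x=7/4 → posterior Inverse-Gamma(27/5, 2367/32)

11835/1024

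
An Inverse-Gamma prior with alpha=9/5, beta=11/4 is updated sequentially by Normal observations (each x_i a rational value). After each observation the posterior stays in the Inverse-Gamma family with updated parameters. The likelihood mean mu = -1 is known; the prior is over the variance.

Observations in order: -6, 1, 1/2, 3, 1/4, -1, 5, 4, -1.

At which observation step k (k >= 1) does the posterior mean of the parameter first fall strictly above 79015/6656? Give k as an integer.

k = 8

obs 1: x=-6 → posterior Inverse-Gamma(23/10, 61/4)
obs 2: x=1 → posterior Inverse-Gamma(14/5, 69/4)
obs 3: x=1/2 → posterior Inverse-Gamma(33/10, 147/8)
obs 4: x=3 → posterior Inverse-Gamma(19/5, 211/8)
obs 5: x=1/4 → posterior Inverse-Gamma(43/10, 869/32)
obs 6: x=-1 → posterior Inverse-Gamma(24/5, 869/32)
obs 7: x=5 → posterior Inverse-Gamma(53/10, 1445/32)
obs 8: x=4 → posterior Inverse-Gamma(29/5, 1845/32)
obs 9: x=-1 → posterior Inverse-Gamma(63/10, 1845/32)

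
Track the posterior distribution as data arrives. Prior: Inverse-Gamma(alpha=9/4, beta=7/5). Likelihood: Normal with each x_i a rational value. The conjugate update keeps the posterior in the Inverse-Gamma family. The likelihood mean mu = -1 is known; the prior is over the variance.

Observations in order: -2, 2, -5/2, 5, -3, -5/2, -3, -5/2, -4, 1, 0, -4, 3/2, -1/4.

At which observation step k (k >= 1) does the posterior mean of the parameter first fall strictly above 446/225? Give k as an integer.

obs 1: x=-2 → posterior Inverse-Gamma(11/4, 19/10)
obs 2: x=2 → posterior Inverse-Gamma(13/4, 32/5)
obs 3: x=-5/2 → posterior Inverse-Gamma(15/4, 301/40)
obs 4: x=5 → posterior Inverse-Gamma(17/4, 1021/40)
obs 5: x=-3 → posterior Inverse-Gamma(19/4, 1101/40)
obs 6: x=-5/2 → posterior Inverse-Gamma(21/4, 573/20)
obs 7: x=-3 → posterior Inverse-Gamma(23/4, 613/20)
obs 8: x=-5/2 → posterior Inverse-Gamma(25/4, 1271/40)
obs 9: x=-4 → posterior Inverse-Gamma(27/4, 1451/40)
obs 10: x=1 → posterior Inverse-Gamma(29/4, 1531/40)
obs 11: x=0 → posterior Inverse-Gamma(31/4, 1551/40)
obs 12: x=-4 → posterior Inverse-Gamma(33/4, 1731/40)
obs 13: x=3/2 → posterior Inverse-Gamma(35/4, 232/5)
obs 14: x=-1/4 → posterior Inverse-Gamma(37/4, 7469/160)

k = 2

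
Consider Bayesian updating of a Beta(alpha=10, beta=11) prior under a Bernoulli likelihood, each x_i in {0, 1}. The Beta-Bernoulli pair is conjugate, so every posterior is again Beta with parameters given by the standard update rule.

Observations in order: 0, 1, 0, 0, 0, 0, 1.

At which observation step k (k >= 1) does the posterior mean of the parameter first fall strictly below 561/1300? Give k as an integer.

k = 5

obs 1: x=0 → posterior Beta(10, 12)
obs 2: x=1 → posterior Beta(11, 12)
obs 3: x=0 → posterior Beta(11, 13)
obs 4: x=0 → posterior Beta(11, 14)
obs 5: x=0 → posterior Beta(11, 15)
obs 6: x=0 → posterior Beta(11, 16)
obs 7: x=1 → posterior Beta(12, 16)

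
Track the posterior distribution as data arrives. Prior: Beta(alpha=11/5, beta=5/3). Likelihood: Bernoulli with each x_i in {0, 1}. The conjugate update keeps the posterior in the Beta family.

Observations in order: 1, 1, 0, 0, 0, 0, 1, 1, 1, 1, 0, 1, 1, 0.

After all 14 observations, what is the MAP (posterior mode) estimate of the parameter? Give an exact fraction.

obs 1: x=1 → posterior Beta(16/5, 5/3)
obs 2: x=1 → posterior Beta(21/5, 5/3)
obs 3: x=0 → posterior Beta(21/5, 8/3)
obs 4: x=0 → posterior Beta(21/5, 11/3)
obs 5: x=0 → posterior Beta(21/5, 14/3)
obs 6: x=0 → posterior Beta(21/5, 17/3)
obs 7: x=1 → posterior Beta(26/5, 17/3)
obs 8: x=1 → posterior Beta(31/5, 17/3)
obs 9: x=1 → posterior Beta(36/5, 17/3)
obs 10: x=1 → posterior Beta(41/5, 17/3)
obs 11: x=0 → posterior Beta(41/5, 20/3)
obs 12: x=1 → posterior Beta(46/5, 20/3)
obs 13: x=1 → posterior Beta(51/5, 20/3)
obs 14: x=0 → posterior Beta(51/5, 23/3)

69/119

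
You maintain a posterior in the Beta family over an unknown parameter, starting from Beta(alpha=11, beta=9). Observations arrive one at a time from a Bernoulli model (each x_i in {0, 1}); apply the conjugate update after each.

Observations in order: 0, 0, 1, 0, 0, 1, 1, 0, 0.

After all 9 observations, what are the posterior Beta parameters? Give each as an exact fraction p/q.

alpha=14, beta=15

obs 1: x=0 → posterior Beta(11, 10)
obs 2: x=0 → posterior Beta(11, 11)
obs 3: x=1 → posterior Beta(12, 11)
obs 4: x=0 → posterior Beta(12, 12)
obs 5: x=0 → posterior Beta(12, 13)
obs 6: x=1 → posterior Beta(13, 13)
obs 7: x=1 → posterior Beta(14, 13)
obs 8: x=0 → posterior Beta(14, 14)
obs 9: x=0 → posterior Beta(14, 15)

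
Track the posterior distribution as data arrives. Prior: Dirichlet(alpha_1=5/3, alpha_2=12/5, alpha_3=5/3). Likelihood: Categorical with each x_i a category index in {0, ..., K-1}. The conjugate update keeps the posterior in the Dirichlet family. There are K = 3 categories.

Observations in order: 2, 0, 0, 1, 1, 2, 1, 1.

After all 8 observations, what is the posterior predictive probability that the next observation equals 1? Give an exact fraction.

obs 1: x=2 → posterior Dirichlet(5/3, 12/5, 8/3)
obs 2: x=0 → posterior Dirichlet(8/3, 12/5, 8/3)
obs 3: x=0 → posterior Dirichlet(11/3, 12/5, 8/3)
obs 4: x=1 → posterior Dirichlet(11/3, 17/5, 8/3)
obs 5: x=1 → posterior Dirichlet(11/3, 22/5, 8/3)
obs 6: x=2 → posterior Dirichlet(11/3, 22/5, 11/3)
obs 7: x=1 → posterior Dirichlet(11/3, 27/5, 11/3)
obs 8: x=1 → posterior Dirichlet(11/3, 32/5, 11/3)

48/103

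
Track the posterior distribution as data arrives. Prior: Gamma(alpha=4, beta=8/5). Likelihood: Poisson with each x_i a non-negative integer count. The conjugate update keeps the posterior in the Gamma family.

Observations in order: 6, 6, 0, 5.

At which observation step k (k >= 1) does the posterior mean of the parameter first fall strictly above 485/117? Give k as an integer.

obs 1: x=6 → posterior Gamma(10, 13/5)
obs 2: x=6 → posterior Gamma(16, 18/5)
obs 3: x=0 → posterior Gamma(16, 23/5)
obs 4: x=5 → posterior Gamma(21, 28/5)

k = 2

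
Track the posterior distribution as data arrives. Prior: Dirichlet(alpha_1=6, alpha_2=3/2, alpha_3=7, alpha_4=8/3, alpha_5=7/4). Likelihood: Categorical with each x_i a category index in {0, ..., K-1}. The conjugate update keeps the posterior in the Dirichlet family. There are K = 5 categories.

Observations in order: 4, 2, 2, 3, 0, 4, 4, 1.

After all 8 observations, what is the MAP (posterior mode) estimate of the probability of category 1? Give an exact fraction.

obs 1: x=4 → posterior Dirichlet(6, 3/2, 7, 8/3, 11/4)
obs 2: x=2 → posterior Dirichlet(6, 3/2, 8, 8/3, 11/4)
obs 3: x=2 → posterior Dirichlet(6, 3/2, 9, 8/3, 11/4)
obs 4: x=3 → posterior Dirichlet(6, 3/2, 9, 11/3, 11/4)
obs 5: x=0 → posterior Dirichlet(7, 3/2, 9, 11/3, 11/4)
obs 6: x=4 → posterior Dirichlet(7, 3/2, 9, 11/3, 15/4)
obs 7: x=4 → posterior Dirichlet(7, 3/2, 9, 11/3, 19/4)
obs 8: x=1 → posterior Dirichlet(7, 5/2, 9, 11/3, 19/4)

18/263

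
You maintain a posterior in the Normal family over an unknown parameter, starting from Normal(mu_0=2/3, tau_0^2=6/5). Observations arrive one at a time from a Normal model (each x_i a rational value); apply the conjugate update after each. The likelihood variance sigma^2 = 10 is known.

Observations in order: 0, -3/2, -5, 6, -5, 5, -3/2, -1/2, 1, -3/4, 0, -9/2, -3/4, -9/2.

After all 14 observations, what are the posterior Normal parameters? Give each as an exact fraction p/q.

obs 1: x=0 → posterior Normal(25/42, 15/14)
obs 2: x=-3/2 → posterior Normal(73/186, 30/31)
obs 3: x=-5 → posterior Normal(-1/12, 15/17)
obs 4: x=6 → posterior Normal(91/222, 30/37)
obs 5: x=-5 → posterior Normal(1/240, 3/4)
obs 6: x=5 → posterior Normal(91/258, 30/43)
obs 7: x=-3/2 → posterior Normal(16/69, 15/23)
obs 8: x=-1/2 → posterior Normal(55/294, 30/49)
obs 9: x=1 → posterior Normal(73/312, 15/26)
obs 10: x=-3/4 → posterior Normal(119/660, 6/11)
obs 11: x=0 → posterior Normal(119/696, 15/29)
obs 12: x=-9/2 → posterior Normal(-43/732, 30/61)
obs 13: x=-3/4 → posterior Normal(-35/384, 15/32)
obs 14: x=-9/2 → posterior Normal(-58/201, 30/67)

mu_0=-58/201, tau_0^2=30/67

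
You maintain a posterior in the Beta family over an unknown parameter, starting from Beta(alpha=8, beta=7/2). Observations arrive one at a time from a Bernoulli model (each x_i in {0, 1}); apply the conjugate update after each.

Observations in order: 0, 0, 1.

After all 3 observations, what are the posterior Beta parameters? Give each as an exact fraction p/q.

obs 1: x=0 → posterior Beta(8, 9/2)
obs 2: x=0 → posterior Beta(8, 11/2)
obs 3: x=1 → posterior Beta(9, 11/2)

alpha=9, beta=11/2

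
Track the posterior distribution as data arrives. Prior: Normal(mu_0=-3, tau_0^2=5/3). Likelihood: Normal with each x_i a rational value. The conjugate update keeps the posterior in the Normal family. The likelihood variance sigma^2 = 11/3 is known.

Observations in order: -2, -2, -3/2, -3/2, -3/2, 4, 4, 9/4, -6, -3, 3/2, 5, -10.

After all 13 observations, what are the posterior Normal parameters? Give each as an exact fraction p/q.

obs 1: x=-2 → posterior Normal(-43/16, 55/48)
obs 2: x=-2 → posterior Normal(-53/21, 55/63)
obs 3: x=-3/2 → posterior Normal(-121/52, 55/78)
obs 4: x=-3/2 → posterior Normal(-68/31, 55/93)
obs 5: x=-3/2 → posterior Normal(-151/72, 55/108)
obs 6: x=4 → posterior Normal(-111/82, 55/123)
obs 7: x=4 → posterior Normal(-71/92, 55/138)
obs 8: x=9/4 → posterior Normal(-97/204, 55/153)
obs 9: x=-6 → posterior Normal(-31/32, 55/168)
obs 10: x=-3 → posterior Normal(-277/244, 55/183)
obs 11: x=3/2 → posterior Normal(-247/264, 5/18)
obs 12: x=5 → posterior Normal(-147/284, 55/213)
obs 13: x=-10 → posterior Normal(-347/304, 55/228)

mu_0=-347/304, tau_0^2=55/228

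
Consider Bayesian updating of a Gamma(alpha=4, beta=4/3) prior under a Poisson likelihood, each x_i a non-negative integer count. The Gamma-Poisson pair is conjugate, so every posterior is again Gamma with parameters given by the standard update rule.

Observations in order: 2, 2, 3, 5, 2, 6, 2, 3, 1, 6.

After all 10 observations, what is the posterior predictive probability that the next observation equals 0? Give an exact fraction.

13590674574606120109194642379514771021138340847462383616/285273917723723876056171083405292782327767461712708093041

obs 1: x=2 → posterior Gamma(6, 7/3)
obs 2: x=2 → posterior Gamma(8, 10/3)
obs 3: x=3 → posterior Gamma(11, 13/3)
obs 4: x=5 → posterior Gamma(16, 16/3)
obs 5: x=2 → posterior Gamma(18, 19/3)
obs 6: x=6 → posterior Gamma(24, 22/3)
obs 7: x=2 → posterior Gamma(26, 25/3)
obs 8: x=3 → posterior Gamma(29, 28/3)
obs 9: x=1 → posterior Gamma(30, 31/3)
obs 10: x=6 → posterior Gamma(36, 34/3)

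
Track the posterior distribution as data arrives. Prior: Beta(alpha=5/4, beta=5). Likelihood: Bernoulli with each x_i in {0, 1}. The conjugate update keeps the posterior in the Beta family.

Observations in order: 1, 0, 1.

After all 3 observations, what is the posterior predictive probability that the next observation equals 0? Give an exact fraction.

24/37

obs 1: x=1 → posterior Beta(9/4, 5)
obs 2: x=0 → posterior Beta(9/4, 6)
obs 3: x=1 → posterior Beta(13/4, 6)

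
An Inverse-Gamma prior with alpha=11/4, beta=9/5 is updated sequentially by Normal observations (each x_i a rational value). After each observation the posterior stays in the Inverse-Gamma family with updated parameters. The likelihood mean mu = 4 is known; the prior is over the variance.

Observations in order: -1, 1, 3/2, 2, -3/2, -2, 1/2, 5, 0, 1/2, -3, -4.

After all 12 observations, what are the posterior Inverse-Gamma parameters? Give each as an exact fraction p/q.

alpha=35/4, beta=1343/10

obs 1: x=-1 → posterior Inverse-Gamma(13/4, 143/10)
obs 2: x=1 → posterior Inverse-Gamma(15/4, 94/5)
obs 3: x=3/2 → posterior Inverse-Gamma(17/4, 877/40)
obs 4: x=2 → posterior Inverse-Gamma(19/4, 957/40)
obs 5: x=-3/2 → posterior Inverse-Gamma(21/4, 781/20)
obs 6: x=-2 → posterior Inverse-Gamma(23/4, 1141/20)
obs 7: x=1/2 → posterior Inverse-Gamma(25/4, 2527/40)
obs 8: x=5 → posterior Inverse-Gamma(27/4, 2547/40)
obs 9: x=0 → posterior Inverse-Gamma(29/4, 2867/40)
obs 10: x=1/2 → posterior Inverse-Gamma(31/4, 389/5)
obs 11: x=-3 → posterior Inverse-Gamma(33/4, 1023/10)
obs 12: x=-4 → posterior Inverse-Gamma(35/4, 1343/10)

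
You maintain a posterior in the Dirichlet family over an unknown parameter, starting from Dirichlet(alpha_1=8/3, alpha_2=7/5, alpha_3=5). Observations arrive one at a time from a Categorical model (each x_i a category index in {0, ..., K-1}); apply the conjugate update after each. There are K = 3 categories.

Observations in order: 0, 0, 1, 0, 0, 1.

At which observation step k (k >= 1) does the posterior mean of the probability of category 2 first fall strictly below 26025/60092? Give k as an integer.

k = 3

obs 1: x=0 → posterior Dirichlet(11/3, 7/5, 5)
obs 2: x=0 → posterior Dirichlet(14/3, 7/5, 5)
obs 3: x=1 → posterior Dirichlet(14/3, 12/5, 5)
obs 4: x=0 → posterior Dirichlet(17/3, 12/5, 5)
obs 5: x=0 → posterior Dirichlet(20/3, 12/5, 5)
obs 6: x=1 → posterior Dirichlet(20/3, 17/5, 5)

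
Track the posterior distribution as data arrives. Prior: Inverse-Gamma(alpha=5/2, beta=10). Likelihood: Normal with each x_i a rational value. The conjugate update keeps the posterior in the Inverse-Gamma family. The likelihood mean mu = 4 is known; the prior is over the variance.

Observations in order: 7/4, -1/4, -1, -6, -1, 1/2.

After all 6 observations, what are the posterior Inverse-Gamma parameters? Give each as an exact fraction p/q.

alpha=11/2, beta=1643/16

obs 1: x=7/4 → posterior Inverse-Gamma(3, 401/32)
obs 2: x=-1/4 → posterior Inverse-Gamma(7/2, 345/16)
obs 3: x=-1 → posterior Inverse-Gamma(4, 545/16)
obs 4: x=-6 → posterior Inverse-Gamma(9/2, 1345/16)
obs 5: x=-1 → posterior Inverse-Gamma(5, 1545/16)
obs 6: x=1/2 → posterior Inverse-Gamma(11/2, 1643/16)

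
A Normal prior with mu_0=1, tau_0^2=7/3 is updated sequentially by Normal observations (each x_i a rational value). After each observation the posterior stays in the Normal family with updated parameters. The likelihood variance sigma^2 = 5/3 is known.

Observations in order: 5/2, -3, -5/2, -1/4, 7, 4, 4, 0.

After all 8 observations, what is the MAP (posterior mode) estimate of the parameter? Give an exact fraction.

obs 1: x=5/2 → posterior Normal(15/8, 35/36)
obs 2: x=-3 → posterior Normal(3/38, 35/57)
obs 3: x=-5/2 → posterior Normal(-8/13, 35/78)
obs 4: x=-1/4 → posterior Normal(-71/132, 35/99)
obs 5: x=7 → posterior Normal(25/32, 7/24)
obs 6: x=4 → posterior Normal(237/188, 35/141)
obs 7: x=4 → posterior Normal(349/216, 35/162)
obs 8: x=0 → posterior Normal(349/244, 35/183)

349/244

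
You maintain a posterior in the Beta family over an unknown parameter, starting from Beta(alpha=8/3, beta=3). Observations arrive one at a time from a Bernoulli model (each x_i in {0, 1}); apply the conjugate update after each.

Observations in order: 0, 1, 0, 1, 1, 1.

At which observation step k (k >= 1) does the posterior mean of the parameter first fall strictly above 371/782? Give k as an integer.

k = 2

obs 1: x=0 → posterior Beta(8/3, 4)
obs 2: x=1 → posterior Beta(11/3, 4)
obs 3: x=0 → posterior Beta(11/3, 5)
obs 4: x=1 → posterior Beta(14/3, 5)
obs 5: x=1 → posterior Beta(17/3, 5)
obs 6: x=1 → posterior Beta(20/3, 5)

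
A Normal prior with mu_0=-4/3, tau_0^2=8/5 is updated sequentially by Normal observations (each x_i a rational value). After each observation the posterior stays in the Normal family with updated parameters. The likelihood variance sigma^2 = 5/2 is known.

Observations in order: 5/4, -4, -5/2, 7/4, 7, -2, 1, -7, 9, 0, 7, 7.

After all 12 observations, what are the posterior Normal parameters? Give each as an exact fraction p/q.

mu_0=788/651, tau_0^2=40/217

obs 1: x=5/4 → posterior Normal(-40/123, 40/41)
obs 2: x=-4 → posterior Normal(-232/171, 40/57)
obs 3: x=-5/2 → posterior Normal(-352/219, 40/73)
obs 4: x=7/4 → posterior Normal(-268/267, 40/89)
obs 5: x=7 → posterior Normal(68/315, 8/21)
obs 6: x=-2 → posterior Normal(-28/363, 40/121)
obs 7: x=1 → posterior Normal(20/411, 40/137)
obs 8: x=-7 → posterior Normal(-316/459, 40/153)
obs 9: x=9 → posterior Normal(116/507, 40/169)
obs 10: x=0 → posterior Normal(116/555, 8/37)
obs 11: x=7 → posterior Normal(452/603, 40/201)
obs 12: x=7 → posterior Normal(788/651, 40/217)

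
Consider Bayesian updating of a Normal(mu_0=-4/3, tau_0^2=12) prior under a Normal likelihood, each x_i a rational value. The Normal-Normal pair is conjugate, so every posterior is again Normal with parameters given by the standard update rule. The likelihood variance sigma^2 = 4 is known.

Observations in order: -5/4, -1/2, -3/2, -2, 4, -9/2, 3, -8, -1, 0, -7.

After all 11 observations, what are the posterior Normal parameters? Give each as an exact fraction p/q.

obs 1: x=-5/4 → posterior Normal(-61/48, 3)
obs 2: x=-1/2 → posterior Normal(-79/84, 12/7)
obs 3: x=-3/2 → posterior Normal(-133/120, 6/5)
obs 4: x=-2 → posterior Normal(-205/156, 12/13)
obs 5: x=4 → posterior Normal(-61/192, 3/4)
obs 6: x=-9/2 → posterior Normal(-223/228, 12/19)
obs 7: x=3 → posterior Normal(-115/264, 6/11)
obs 8: x=-8 → posterior Normal(-403/300, 12/25)
obs 9: x=-1 → posterior Normal(-439/336, 3/7)
obs 10: x=0 → posterior Normal(-439/372, 12/31)
obs 11: x=-7 → posterior Normal(-691/408, 6/17)

mu_0=-691/408, tau_0^2=6/17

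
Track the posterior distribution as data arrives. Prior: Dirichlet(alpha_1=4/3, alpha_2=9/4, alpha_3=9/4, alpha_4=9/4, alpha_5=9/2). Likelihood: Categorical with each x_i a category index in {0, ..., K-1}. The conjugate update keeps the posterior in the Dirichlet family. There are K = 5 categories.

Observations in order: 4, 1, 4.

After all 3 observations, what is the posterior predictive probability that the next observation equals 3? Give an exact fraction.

27/187

obs 1: x=4 → posterior Dirichlet(4/3, 9/4, 9/4, 9/4, 11/2)
obs 2: x=1 → posterior Dirichlet(4/3, 13/4, 9/4, 9/4, 11/2)
obs 3: x=4 → posterior Dirichlet(4/3, 13/4, 9/4, 9/4, 13/2)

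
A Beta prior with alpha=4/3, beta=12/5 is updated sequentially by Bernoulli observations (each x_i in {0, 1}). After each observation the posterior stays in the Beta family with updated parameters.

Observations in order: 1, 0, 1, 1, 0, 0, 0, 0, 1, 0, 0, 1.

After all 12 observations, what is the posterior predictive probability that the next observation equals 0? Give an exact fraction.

141/236

obs 1: x=1 → posterior Beta(7/3, 12/5)
obs 2: x=0 → posterior Beta(7/3, 17/5)
obs 3: x=1 → posterior Beta(10/3, 17/5)
obs 4: x=1 → posterior Beta(13/3, 17/5)
obs 5: x=0 → posterior Beta(13/3, 22/5)
obs 6: x=0 → posterior Beta(13/3, 27/5)
obs 7: x=0 → posterior Beta(13/3, 32/5)
obs 8: x=0 → posterior Beta(13/3, 37/5)
obs 9: x=1 → posterior Beta(16/3, 37/5)
obs 10: x=0 → posterior Beta(16/3, 42/5)
obs 11: x=0 → posterior Beta(16/3, 47/5)
obs 12: x=1 → posterior Beta(19/3, 47/5)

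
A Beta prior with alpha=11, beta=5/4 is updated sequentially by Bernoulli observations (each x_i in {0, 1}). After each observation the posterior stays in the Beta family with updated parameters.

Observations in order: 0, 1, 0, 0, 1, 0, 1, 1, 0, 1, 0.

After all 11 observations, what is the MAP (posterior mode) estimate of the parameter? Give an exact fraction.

12/17

obs 1: x=0 → posterior Beta(11, 9/4)
obs 2: x=1 → posterior Beta(12, 9/4)
obs 3: x=0 → posterior Beta(12, 13/4)
obs 4: x=0 → posterior Beta(12, 17/4)
obs 5: x=1 → posterior Beta(13, 17/4)
obs 6: x=0 → posterior Beta(13, 21/4)
obs 7: x=1 → posterior Beta(14, 21/4)
obs 8: x=1 → posterior Beta(15, 21/4)
obs 9: x=0 → posterior Beta(15, 25/4)
obs 10: x=1 → posterior Beta(16, 25/4)
obs 11: x=0 → posterior Beta(16, 29/4)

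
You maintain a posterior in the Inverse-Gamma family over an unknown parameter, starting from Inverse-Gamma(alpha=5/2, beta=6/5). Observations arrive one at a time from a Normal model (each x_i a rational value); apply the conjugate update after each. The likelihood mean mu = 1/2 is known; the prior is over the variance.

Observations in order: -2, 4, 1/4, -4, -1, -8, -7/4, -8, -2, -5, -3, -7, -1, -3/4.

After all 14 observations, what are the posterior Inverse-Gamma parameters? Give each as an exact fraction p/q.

obs 1: x=-2 → posterior Inverse-Gamma(3, 173/40)
obs 2: x=4 → posterior Inverse-Gamma(7/2, 209/20)
obs 3: x=1/4 → posterior Inverse-Gamma(4, 1677/160)
obs 4: x=-4 → posterior Inverse-Gamma(9/2, 3297/160)
obs 5: x=-1 → posterior Inverse-Gamma(5, 3477/160)
obs 6: x=-8 → posterior Inverse-Gamma(11/2, 9257/160)
obs 7: x=-7/4 → posterior Inverse-Gamma(6, 4831/80)
obs 8: x=-8 → posterior Inverse-Gamma(13/2, 7721/80)
obs 9: x=-2 → posterior Inverse-Gamma(7, 7971/80)
obs 10: x=-5 → posterior Inverse-Gamma(15/2, 9181/80)
obs 11: x=-3 → posterior Inverse-Gamma(8, 9671/80)
obs 12: x=-7 → posterior Inverse-Gamma(17/2, 11921/80)
obs 13: x=-1 → posterior Inverse-Gamma(9, 12011/80)
obs 14: x=-3/4 → posterior Inverse-Gamma(19/2, 24147/160)

alpha=19/2, beta=24147/160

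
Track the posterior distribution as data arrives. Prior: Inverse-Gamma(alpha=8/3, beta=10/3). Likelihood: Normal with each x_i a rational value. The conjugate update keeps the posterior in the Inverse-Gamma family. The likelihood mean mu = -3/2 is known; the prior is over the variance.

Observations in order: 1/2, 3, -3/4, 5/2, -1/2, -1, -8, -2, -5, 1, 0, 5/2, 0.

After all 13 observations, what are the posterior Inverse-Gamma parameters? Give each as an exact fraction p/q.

alpha=55/6, beta=6251/96

obs 1: x=1/2 → posterior Inverse-Gamma(19/6, 16/3)
obs 2: x=3 → posterior Inverse-Gamma(11/3, 371/24)
obs 3: x=-3/4 → posterior Inverse-Gamma(25/6, 1511/96)
obs 4: x=5/2 → posterior Inverse-Gamma(14/3, 2279/96)
obs 5: x=-1/2 → posterior Inverse-Gamma(31/6, 2327/96)
obs 6: x=-1 → posterior Inverse-Gamma(17/3, 2339/96)
obs 7: x=-8 → posterior Inverse-Gamma(37/6, 4367/96)
obs 8: x=-2 → posterior Inverse-Gamma(20/3, 4379/96)
obs 9: x=-5 → posterior Inverse-Gamma(43/6, 4967/96)
obs 10: x=1 → posterior Inverse-Gamma(23/3, 5267/96)
obs 11: x=0 → posterior Inverse-Gamma(49/6, 5375/96)
obs 12: x=5/2 → posterior Inverse-Gamma(26/3, 6143/96)
obs 13: x=0 → posterior Inverse-Gamma(55/6, 6251/96)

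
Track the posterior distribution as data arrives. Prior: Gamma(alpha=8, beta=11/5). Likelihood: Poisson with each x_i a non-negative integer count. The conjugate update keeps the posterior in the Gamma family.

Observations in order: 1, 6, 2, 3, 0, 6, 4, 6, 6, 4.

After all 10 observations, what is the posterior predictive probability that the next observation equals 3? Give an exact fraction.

1802636321479107145225469034832854072863691297352803316639008472667260994376239008830125/8985305731844536672694712828894395748127085419056001418009964819683497534364966606340096

obs 1: x=1 → posterior Gamma(9, 16/5)
obs 2: x=6 → posterior Gamma(15, 21/5)
obs 3: x=2 → posterior Gamma(17, 26/5)
obs 4: x=3 → posterior Gamma(20, 31/5)
obs 5: x=0 → posterior Gamma(20, 36/5)
obs 6: x=6 → posterior Gamma(26, 41/5)
obs 7: x=4 → posterior Gamma(30, 46/5)
obs 8: x=6 → posterior Gamma(36, 51/5)
obs 9: x=6 → posterior Gamma(42, 56/5)
obs 10: x=4 → posterior Gamma(46, 61/5)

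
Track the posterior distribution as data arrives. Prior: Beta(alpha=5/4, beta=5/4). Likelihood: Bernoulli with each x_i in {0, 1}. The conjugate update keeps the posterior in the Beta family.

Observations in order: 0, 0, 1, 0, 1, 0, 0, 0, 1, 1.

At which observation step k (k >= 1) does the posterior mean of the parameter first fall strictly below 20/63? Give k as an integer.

k = 2

obs 1: x=0 → posterior Beta(5/4, 9/4)
obs 2: x=0 → posterior Beta(5/4, 13/4)
obs 3: x=1 → posterior Beta(9/4, 13/4)
obs 4: x=0 → posterior Beta(9/4, 17/4)
obs 5: x=1 → posterior Beta(13/4, 17/4)
obs 6: x=0 → posterior Beta(13/4, 21/4)
obs 7: x=0 → posterior Beta(13/4, 25/4)
obs 8: x=0 → posterior Beta(13/4, 29/4)
obs 9: x=1 → posterior Beta(17/4, 29/4)
obs 10: x=1 → posterior Beta(21/4, 29/4)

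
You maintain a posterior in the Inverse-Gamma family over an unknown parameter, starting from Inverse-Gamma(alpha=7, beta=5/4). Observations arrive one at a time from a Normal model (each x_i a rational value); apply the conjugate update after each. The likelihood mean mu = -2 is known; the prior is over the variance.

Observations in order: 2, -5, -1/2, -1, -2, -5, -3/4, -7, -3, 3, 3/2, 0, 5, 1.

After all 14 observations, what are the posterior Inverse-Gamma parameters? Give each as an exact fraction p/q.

alpha=14, beta=2665/32

obs 1: x=2 → posterior Inverse-Gamma(15/2, 37/4)
obs 2: x=-5 → posterior Inverse-Gamma(8, 55/4)
obs 3: x=-1/2 → posterior Inverse-Gamma(17/2, 119/8)
obs 4: x=-1 → posterior Inverse-Gamma(9, 123/8)
obs 5: x=-2 → posterior Inverse-Gamma(19/2, 123/8)
obs 6: x=-5 → posterior Inverse-Gamma(10, 159/8)
obs 7: x=-3/4 → posterior Inverse-Gamma(21/2, 661/32)
obs 8: x=-7 → posterior Inverse-Gamma(11, 1061/32)
obs 9: x=-3 → posterior Inverse-Gamma(23/2, 1077/32)
obs 10: x=3 → posterior Inverse-Gamma(12, 1477/32)
obs 11: x=3/2 → posterior Inverse-Gamma(25/2, 1673/32)
obs 12: x=0 → posterior Inverse-Gamma(13, 1737/32)
obs 13: x=5 → posterior Inverse-Gamma(27/2, 2521/32)
obs 14: x=1 → posterior Inverse-Gamma(14, 2665/32)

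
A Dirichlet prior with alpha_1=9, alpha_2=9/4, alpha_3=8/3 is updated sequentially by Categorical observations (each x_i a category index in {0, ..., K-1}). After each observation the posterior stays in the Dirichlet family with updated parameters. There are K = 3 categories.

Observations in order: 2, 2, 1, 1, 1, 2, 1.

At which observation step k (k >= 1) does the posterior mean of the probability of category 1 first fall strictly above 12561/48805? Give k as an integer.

k = 5

obs 1: x=2 → posterior Dirichlet(9, 9/4, 11/3)
obs 2: x=2 → posterior Dirichlet(9, 9/4, 14/3)
obs 3: x=1 → posterior Dirichlet(9, 13/4, 14/3)
obs 4: x=1 → posterior Dirichlet(9, 17/4, 14/3)
obs 5: x=1 → posterior Dirichlet(9, 21/4, 14/3)
obs 6: x=2 → posterior Dirichlet(9, 21/4, 17/3)
obs 7: x=1 → posterior Dirichlet(9, 25/4, 17/3)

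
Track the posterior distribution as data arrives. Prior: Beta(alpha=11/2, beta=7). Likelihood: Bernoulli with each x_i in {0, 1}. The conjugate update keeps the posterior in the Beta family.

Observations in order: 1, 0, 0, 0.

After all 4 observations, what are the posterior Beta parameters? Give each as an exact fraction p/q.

alpha=13/2, beta=10

obs 1: x=1 → posterior Beta(13/2, 7)
obs 2: x=0 → posterior Beta(13/2, 8)
obs 3: x=0 → posterior Beta(13/2, 9)
obs 4: x=0 → posterior Beta(13/2, 10)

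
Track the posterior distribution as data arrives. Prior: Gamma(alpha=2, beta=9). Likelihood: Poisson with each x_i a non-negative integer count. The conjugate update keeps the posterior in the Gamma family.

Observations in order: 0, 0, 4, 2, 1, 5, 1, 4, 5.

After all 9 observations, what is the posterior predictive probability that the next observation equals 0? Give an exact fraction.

1338258845052394702439737982976/4898762930960846817716295277921

obs 1: x=0 → posterior Gamma(2, 10)
obs 2: x=0 → posterior Gamma(2, 11)
obs 3: x=4 → posterior Gamma(6, 12)
obs 4: x=2 → posterior Gamma(8, 13)
obs 5: x=1 → posterior Gamma(9, 14)
obs 6: x=5 → posterior Gamma(14, 15)
obs 7: x=1 → posterior Gamma(15, 16)
obs 8: x=4 → posterior Gamma(19, 17)
obs 9: x=5 → posterior Gamma(24, 18)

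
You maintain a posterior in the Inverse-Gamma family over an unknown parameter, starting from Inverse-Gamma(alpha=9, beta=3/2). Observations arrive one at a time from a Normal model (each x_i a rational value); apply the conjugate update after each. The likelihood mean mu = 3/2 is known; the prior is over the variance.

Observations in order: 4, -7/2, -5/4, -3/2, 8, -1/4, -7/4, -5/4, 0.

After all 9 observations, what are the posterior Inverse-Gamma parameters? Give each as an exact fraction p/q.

alpha=27/2, beta=233/4

obs 1: x=4 → posterior Inverse-Gamma(19/2, 37/8)
obs 2: x=-7/2 → posterior Inverse-Gamma(10, 137/8)
obs 3: x=-5/4 → posterior Inverse-Gamma(21/2, 669/32)
obs 4: x=-3/2 → posterior Inverse-Gamma(11, 813/32)
obs 5: x=8 → posterior Inverse-Gamma(23/2, 1489/32)
obs 6: x=-1/4 → posterior Inverse-Gamma(12, 769/16)
obs 7: x=-7/4 → posterior Inverse-Gamma(25/2, 1707/32)
obs 8: x=-5/4 → posterior Inverse-Gamma(13, 457/8)
obs 9: x=0 → posterior Inverse-Gamma(27/2, 233/4)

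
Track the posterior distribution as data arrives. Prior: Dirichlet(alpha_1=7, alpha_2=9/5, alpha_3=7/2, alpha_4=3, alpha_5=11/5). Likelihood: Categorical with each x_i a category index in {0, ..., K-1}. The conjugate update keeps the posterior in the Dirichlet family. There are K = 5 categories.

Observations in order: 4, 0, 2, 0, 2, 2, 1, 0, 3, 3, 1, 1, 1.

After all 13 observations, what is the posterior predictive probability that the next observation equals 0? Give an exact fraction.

obs 1: x=4 → posterior Dirichlet(7, 9/5, 7/2, 3, 16/5)
obs 2: x=0 → posterior Dirichlet(8, 9/5, 7/2, 3, 16/5)
obs 3: x=2 → posterior Dirichlet(8, 9/5, 9/2, 3, 16/5)
obs 4: x=0 → posterior Dirichlet(9, 9/5, 9/2, 3, 16/5)
obs 5: x=2 → posterior Dirichlet(9, 9/5, 11/2, 3, 16/5)
obs 6: x=2 → posterior Dirichlet(9, 9/5, 13/2, 3, 16/5)
obs 7: x=1 → posterior Dirichlet(9, 14/5, 13/2, 3, 16/5)
obs 8: x=0 → posterior Dirichlet(10, 14/5, 13/2, 3, 16/5)
obs 9: x=3 → posterior Dirichlet(10, 14/5, 13/2, 4, 16/5)
obs 10: x=3 → posterior Dirichlet(10, 14/5, 13/2, 5, 16/5)
obs 11: x=1 → posterior Dirichlet(10, 19/5, 13/2, 5, 16/5)
obs 12: x=1 → posterior Dirichlet(10, 24/5, 13/2, 5, 16/5)
obs 13: x=1 → posterior Dirichlet(10, 29/5, 13/2, 5, 16/5)

20/61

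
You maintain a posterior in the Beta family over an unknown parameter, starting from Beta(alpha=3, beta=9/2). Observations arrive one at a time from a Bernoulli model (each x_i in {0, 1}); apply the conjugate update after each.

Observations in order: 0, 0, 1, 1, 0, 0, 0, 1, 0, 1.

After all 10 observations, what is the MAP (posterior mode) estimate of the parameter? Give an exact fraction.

obs 1: x=0 → posterior Beta(3, 11/2)
obs 2: x=0 → posterior Beta(3, 13/2)
obs 3: x=1 → posterior Beta(4, 13/2)
obs 4: x=1 → posterior Beta(5, 13/2)
obs 5: x=0 → posterior Beta(5, 15/2)
obs 6: x=0 → posterior Beta(5, 17/2)
obs 7: x=0 → posterior Beta(5, 19/2)
obs 8: x=1 → posterior Beta(6, 19/2)
obs 9: x=0 → posterior Beta(6, 21/2)
obs 10: x=1 → posterior Beta(7, 21/2)

12/31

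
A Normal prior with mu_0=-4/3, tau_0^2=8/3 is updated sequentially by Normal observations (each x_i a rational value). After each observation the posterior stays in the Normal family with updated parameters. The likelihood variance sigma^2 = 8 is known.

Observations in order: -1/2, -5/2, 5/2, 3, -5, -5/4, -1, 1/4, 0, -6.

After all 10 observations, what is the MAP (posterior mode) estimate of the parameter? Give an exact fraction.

obs 1: x=-1/2 → posterior Normal(-9/8, 2)
obs 2: x=-5/2 → posterior Normal(-7/5, 8/5)
obs 3: x=5/2 → posterior Normal(-3/4, 4/3)
obs 4: x=3 → posterior Normal(-3/14, 8/7)
obs 5: x=-5 → posterior Normal(-13/16, 1)
obs 6: x=-5/4 → posterior Normal(-31/36, 8/9)
obs 7: x=-1 → posterior Normal(-7/8, 4/5)
obs 8: x=1/4 → posterior Normal(-17/22, 8/11)
obs 9: x=0 → posterior Normal(-17/24, 2/3)
obs 10: x=-6 → posterior Normal(-29/26, 8/13)

-29/26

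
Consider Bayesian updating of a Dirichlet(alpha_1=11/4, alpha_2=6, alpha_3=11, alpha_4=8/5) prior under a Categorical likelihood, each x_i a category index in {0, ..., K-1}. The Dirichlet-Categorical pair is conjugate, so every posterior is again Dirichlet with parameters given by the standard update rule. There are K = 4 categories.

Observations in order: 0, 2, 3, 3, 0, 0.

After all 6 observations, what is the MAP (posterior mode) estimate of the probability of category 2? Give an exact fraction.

obs 1: x=0 → posterior Dirichlet(15/4, 6, 11, 8/5)
obs 2: x=2 → posterior Dirichlet(15/4, 6, 12, 8/5)
obs 3: x=3 → posterior Dirichlet(15/4, 6, 12, 13/5)
obs 4: x=3 → posterior Dirichlet(15/4, 6, 12, 18/5)
obs 5: x=0 → posterior Dirichlet(19/4, 6, 12, 18/5)
obs 6: x=0 → posterior Dirichlet(23/4, 6, 12, 18/5)

220/467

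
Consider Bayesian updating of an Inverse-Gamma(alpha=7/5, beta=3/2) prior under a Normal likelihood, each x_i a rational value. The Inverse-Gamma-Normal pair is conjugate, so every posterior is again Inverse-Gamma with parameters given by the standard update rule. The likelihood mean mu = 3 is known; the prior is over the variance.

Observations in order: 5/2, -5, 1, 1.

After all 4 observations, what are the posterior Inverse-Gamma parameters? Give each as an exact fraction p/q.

obs 1: x=5/2 → posterior Inverse-Gamma(19/10, 13/8)
obs 2: x=-5 → posterior Inverse-Gamma(12/5, 269/8)
obs 3: x=1 → posterior Inverse-Gamma(29/10, 285/8)
obs 4: x=1 → posterior Inverse-Gamma(17/5, 301/8)

alpha=17/5, beta=301/8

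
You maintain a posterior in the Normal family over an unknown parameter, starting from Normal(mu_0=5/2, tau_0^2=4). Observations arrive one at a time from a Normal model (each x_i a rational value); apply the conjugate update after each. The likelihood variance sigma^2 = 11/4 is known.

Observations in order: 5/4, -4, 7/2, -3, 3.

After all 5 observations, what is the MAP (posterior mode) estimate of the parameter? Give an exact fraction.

obs 1: x=5/4 → posterior Normal(95/54, 44/27)
obs 2: x=-4 → posterior Normal(-33/86, 44/43)
obs 3: x=7/2 → posterior Normal(79/118, 44/59)
obs 4: x=-3 → posterior Normal(-17/150, 44/75)
obs 5: x=3 → posterior Normal(79/182, 44/91)

79/182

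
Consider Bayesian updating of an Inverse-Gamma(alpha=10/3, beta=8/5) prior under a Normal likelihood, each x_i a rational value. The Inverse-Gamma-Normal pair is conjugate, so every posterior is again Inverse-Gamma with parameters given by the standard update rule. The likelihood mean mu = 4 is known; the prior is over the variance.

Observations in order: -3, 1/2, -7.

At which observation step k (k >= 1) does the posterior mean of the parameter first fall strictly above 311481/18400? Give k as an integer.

obs 1: x=-3 → posterior Inverse-Gamma(23/6, 261/10)
obs 2: x=1/2 → posterior Inverse-Gamma(13/3, 1289/40)
obs 3: x=-7 → posterior Inverse-Gamma(29/6, 3709/40)

k = 3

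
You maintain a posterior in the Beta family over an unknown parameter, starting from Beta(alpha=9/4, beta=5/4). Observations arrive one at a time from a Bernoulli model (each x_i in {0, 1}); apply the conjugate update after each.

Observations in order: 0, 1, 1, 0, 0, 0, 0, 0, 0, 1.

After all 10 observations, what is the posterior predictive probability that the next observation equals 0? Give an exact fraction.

obs 1: x=0 → posterior Beta(9/4, 9/4)
obs 2: x=1 → posterior Beta(13/4, 9/4)
obs 3: x=1 → posterior Beta(17/4, 9/4)
obs 4: x=0 → posterior Beta(17/4, 13/4)
obs 5: x=0 → posterior Beta(17/4, 17/4)
obs 6: x=0 → posterior Beta(17/4, 21/4)
obs 7: x=0 → posterior Beta(17/4, 25/4)
obs 8: x=0 → posterior Beta(17/4, 29/4)
obs 9: x=0 → posterior Beta(17/4, 33/4)
obs 10: x=1 → posterior Beta(21/4, 33/4)

11/18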